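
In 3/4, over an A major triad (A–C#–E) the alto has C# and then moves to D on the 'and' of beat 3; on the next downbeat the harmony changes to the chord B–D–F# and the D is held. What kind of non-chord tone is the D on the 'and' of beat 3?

Anticipation.

The harmony at that moment is A major triad (A, C#, E); D is not a chord tone.
It is approached by step up from C# and then sustained as the same pitch into the next harmony.
Arriving early and becoming a chord tone when the harmony changes — an anticipation.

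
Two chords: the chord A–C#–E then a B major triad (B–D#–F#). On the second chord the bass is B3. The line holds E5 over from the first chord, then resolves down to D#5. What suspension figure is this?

4–3 suspension.

At the second chord the bass is B3. The suspended E5 lies a fourth above the bass; after resolving down by step to D#5, the interval above the bass becomes a third.
Suspension figures are named by those two intervals: 4–3.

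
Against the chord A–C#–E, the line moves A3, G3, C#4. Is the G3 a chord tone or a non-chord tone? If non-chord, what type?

The harmony at that moment is A major triad (A, C#, E); G3 is not a chord tone.
It is approached by step down from A3 and left by leap up to C#4.
Step in, leap out — an escape tone.

Non-chord tone — an escape tone.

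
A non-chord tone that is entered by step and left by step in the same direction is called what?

Approach: by step. Departure: by step, continuing in the same direction.
Stepwise on both sides with no change of direction means the note fills in the space between two different chord tones — a passing tone. (Had it turned back to its starting note it would be a neighbor tone instead.)

Passing tone.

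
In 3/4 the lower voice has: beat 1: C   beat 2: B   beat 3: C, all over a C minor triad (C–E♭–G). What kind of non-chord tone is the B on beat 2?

Lower neighbor tone.

The harmony at that moment is C minor triad (C, E♭, G); B is not a chord tone.
It is approached by step down from C and left by step up to C.
Step away and step back to the same note — a neighbor tone (lower neighbor).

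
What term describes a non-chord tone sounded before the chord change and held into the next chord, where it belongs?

Anticipation.

Approach: ahead of the chord change (typically by step), so it is dissonant against the current harmony. Departure: none — the same pitch is restated or held and is a chord tone of the new harmony.
Dissonant first, consonant once the harmony catches up: the note simply arrives early — an anticipation. (The reverse timing, consonant first and dissonant after the change, would be a suspension or retardation.)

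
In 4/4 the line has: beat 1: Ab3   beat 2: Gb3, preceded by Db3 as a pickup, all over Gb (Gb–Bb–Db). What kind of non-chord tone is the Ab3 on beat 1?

Appoggiatura.

The harmony at that moment is Gb major triad (Gb, Bb, Db); Ab3 is not a chord tone.
It is approached by leap up from Db3 and left by step down to Gb3.
Leap in, step out, metrically accented — an appoggiatura.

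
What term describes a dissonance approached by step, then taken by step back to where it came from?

Approach: by step. Departure: by step in the opposite direction, back to the starting pitch.
Stepwise on both sides but reversing to return to the same chord tone — a neighbor tone. (Had it continued onward in the same direction it would be a passing tone instead.)

Neighbor tone.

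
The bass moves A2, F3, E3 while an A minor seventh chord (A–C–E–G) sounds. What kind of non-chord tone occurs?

The harmony at that moment is A minor seventh chord (A, C, E, G); F3 is not a chord tone.
It is approached by leap up from A2 and left by step down to E3.
Leap in, step out — an appoggiatura.

F3 is an appoggiatura.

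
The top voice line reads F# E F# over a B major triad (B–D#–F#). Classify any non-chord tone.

The harmony at that moment is B major triad (B, D#, F#); E is not a chord tone.
It is approached by step down from F# and left by step up to F#.
Step away and step back to the same note — a neighbor tone (lower neighbor).

E is a neighbor tone.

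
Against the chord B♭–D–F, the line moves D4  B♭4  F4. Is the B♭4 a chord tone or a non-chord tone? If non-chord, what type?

Chord tone (the root of Bb major triad).

Bb major triad contains B♭, D, F; B♭ is the root, so it is a chord tone.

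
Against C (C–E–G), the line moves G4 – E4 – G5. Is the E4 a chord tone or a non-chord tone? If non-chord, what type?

Chord tone (the third of C major triad).

C major triad contains C, E, G; E is the third, so it is a chord tone.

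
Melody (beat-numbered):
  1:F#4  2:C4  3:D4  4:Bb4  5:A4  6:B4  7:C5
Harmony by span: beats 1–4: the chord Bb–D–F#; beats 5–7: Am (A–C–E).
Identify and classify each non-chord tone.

The harmony at that moment is Bb augmented triad (Bb, D, F#); C4 is not a chord tone.
It is approached by leap down from F#4 and left by step up to D4.
Leap in, step out — an appoggiatura.
The harmony at that moment is A minor triad (A, C, E); B4 is not a chord tone.
It is approached by step up from A4 and left by step up to C5.
Step in, step out in the same direction — a passing tone.

C4 (beat 2) — appoggiatura; B4 (beat 6) — passing tone.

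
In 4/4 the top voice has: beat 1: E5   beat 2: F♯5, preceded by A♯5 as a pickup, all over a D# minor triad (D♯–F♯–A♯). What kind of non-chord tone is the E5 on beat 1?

The harmony at that moment is D♯ minor triad (D♯, F♯, A♯); E5 is not a chord tone.
It is approached by leap down from A♯5 and left by step up to F♯5.
Leap in, step out, metrically accented — an appoggiatura.

Appoggiatura.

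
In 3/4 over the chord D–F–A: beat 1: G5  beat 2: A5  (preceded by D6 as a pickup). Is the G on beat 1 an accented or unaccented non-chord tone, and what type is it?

Accented appoggiatura.

The harmony at that moment is D minor triad (D, F, A); G5 is not a chord tone.
It is approached by leap down from D6 and left by step up to A5.
Leap in, step out — an appoggiatura.
It falls on the downbeat, so it is accented.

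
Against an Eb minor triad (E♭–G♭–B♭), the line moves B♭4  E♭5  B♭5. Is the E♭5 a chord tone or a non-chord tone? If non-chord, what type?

Eb minor triad contains E♭, G♭, B♭; E♭ is the root, so it is a chord tone.

Chord tone (the root of Eb minor triad).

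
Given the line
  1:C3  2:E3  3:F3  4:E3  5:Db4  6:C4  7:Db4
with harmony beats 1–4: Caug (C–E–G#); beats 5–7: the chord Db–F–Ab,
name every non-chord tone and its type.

The harmony at that moment is C augmented triad (C, E, G#); F3 is not a chord tone.
It is approached by step up from E3 and left by step down to E3.
Step away and step back to the same note — a neighbor tone (upper neighbor).
The harmony at that moment is Db major triad (Db, F, Ab); C4 is not a chord tone.
It is approached by step down from Db4 and left by step up to Db4.
Step away and step back to the same note — a neighbor tone (lower neighbor).

F3 (beat 3) — neighbor tone; C4 (beat 6) — neighbor tone.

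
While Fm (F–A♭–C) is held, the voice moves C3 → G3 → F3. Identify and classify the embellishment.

The harmony at that moment is F minor triad (F, A♭, C); G3 is not a chord tone.
It is approached by leap up from C3 and left by step down to F3.
Leap in, step out — an appoggiatura.

G3 is an appoggiatura.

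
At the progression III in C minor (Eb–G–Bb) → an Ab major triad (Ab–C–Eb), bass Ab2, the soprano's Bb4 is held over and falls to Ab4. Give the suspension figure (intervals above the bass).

At the second chord the bass is Ab2. The suspended Bb4 lies a ninth above the bass; after resolving down by step to Ab4, the interval above the bass becomes an octave.
Suspension figures are named by those two intervals: 9–8.

9–8 suspension.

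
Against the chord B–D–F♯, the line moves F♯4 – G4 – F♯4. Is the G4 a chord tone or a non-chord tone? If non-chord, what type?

Non-chord tone — a neighbor tone.

The harmony at that moment is B minor triad (B, D, F♯); G4 is not a chord tone.
It is approached by step up from F♯4 and left by step down to F♯4.
Step away and step back to the same note — a neighbor tone (upper neighbor).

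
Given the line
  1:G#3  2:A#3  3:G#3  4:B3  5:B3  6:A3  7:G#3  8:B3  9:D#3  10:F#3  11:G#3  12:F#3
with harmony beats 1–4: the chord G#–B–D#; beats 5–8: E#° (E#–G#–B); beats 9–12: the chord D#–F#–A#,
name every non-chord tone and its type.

The harmony at that moment is G# minor triad (G#, B, D#); A#3 is not a chord tone.
It is approached by step up from G#3 and left by step down to G#3.
Step away and step back to the same note — a neighbor tone (upper neighbor).
The harmony at that moment is E# diminished triad (E#, G#, B); A3 is not a chord tone.
It is approached by step down from B3 and left by step down to G#3.
Step in, step out in the same direction — a passing tone.
The harmony at that moment is D# minor triad (D#, F#, A#); G#3 is not a chord tone.
It is approached by step up from F#3 and left by step down to F#3.
Step away and step back to the same note — a neighbor tone (upper neighbor).

A#3 (beat 2) — neighbor tone; A3 (beat 6) — passing tone; G#3 (beat 11) — neighbor tone.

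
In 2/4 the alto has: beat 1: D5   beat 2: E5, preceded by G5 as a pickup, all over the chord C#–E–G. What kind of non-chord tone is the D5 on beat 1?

The harmony at that moment is C# diminished triad (C#, E, G); D5 is not a chord tone.
It is approached by leap down from G5 and left by step up to E5.
Leap in, step out, metrically accented — an appoggiatura.

Appoggiatura.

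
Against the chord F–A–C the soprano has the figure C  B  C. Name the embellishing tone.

B is a neighbor tone.

The harmony at that moment is F major triad (F, A, C); B is not a chord tone.
It is approached by step down from C and left by step up to C.
Step away and step back to the same note — a neighbor tone (lower neighbor).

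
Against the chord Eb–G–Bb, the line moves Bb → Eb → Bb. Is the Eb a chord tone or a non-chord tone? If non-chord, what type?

Chord tone (the root of Eb major triad).

Eb major triad contains Eb, G, Bb; Eb is the root, so it is a chord tone.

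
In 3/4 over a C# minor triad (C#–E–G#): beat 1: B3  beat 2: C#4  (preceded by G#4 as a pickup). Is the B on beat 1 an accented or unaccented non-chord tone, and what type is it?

The harmony at that moment is C# minor triad (C#, E, G#); B3 is not a chord tone.
It is approached by leap down from G#4 and left by step up to C#4.
Leap in, step out — an appoggiatura.
It falls on the downbeat, so it is accented.

Accented appoggiatura.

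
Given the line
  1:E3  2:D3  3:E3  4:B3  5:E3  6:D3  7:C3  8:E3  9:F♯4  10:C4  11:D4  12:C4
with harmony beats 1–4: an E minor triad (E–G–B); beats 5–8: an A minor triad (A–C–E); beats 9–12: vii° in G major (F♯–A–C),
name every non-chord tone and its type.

D3 (beat 2) — neighbor tone; D3 (beat 6) — passing tone; D4 (beat 11) — neighbor tone.

The harmony at that moment is E minor triad (E, G, B); D3 is not a chord tone.
It is approached by step down from E3 and left by step up to E3.
Step away and step back to the same note — a neighbor tone (lower neighbor).
The harmony at that moment is A minor triad (A, C, E); D3 is not a chord tone.
It is approached by step down from E3 and left by step down to C3.
Step in, step out in the same direction — a passing tone.
The harmony at that moment is F♯ diminished triad (F♯, A, C); D4 is not a chord tone.
It is approached by step up from C4 and left by step down to C4.
Step away and step back to the same note — a neighbor tone (upper neighbor).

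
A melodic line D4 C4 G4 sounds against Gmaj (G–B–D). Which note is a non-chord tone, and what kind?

The harmony at that moment is G major triad (G, B, D); C4 is not a chord tone.
It is approached by step down from D4 and left by leap up to G4.
Step in, leap out — an escape tone.

C4 is an escape tone.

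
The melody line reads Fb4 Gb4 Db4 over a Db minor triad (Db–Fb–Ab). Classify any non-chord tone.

Gb4 is an escape tone.

The harmony at that moment is Db minor triad (Db, Fb, Ab); Gb4 is not a chord tone.
It is approached by step up from Fb4 and left by leap down to Db4.
Step in, leap out — an escape tone.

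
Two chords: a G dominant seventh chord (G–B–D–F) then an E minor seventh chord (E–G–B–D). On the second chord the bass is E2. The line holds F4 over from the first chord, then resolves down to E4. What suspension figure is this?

9–8 suspension.

At the second chord the bass is E2. The suspended F4 lies a ninth above the bass; after resolving down by step to E4, the interval above the bass becomes an octave.
Suspension figures are named by those two intervals: 9–8.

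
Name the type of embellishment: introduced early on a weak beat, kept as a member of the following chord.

Approach: ahead of the chord change (typically by step), so it is dissonant against the current harmony. Departure: none — the same pitch is restated or held and is a chord tone of the new harmony.
Dissonant first, consonant once the harmony catches up: the note simply arrives early — an anticipation. (The reverse timing, consonant first and dissonant after the change, would be a suspension or retardation.)

Anticipation.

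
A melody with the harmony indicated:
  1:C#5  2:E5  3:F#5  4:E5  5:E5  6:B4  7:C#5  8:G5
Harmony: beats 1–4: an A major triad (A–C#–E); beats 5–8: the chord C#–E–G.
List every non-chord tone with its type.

The harmony at that moment is A major triad (A, C#, E); F#5 is not a chord tone.
It is approached by step up from E5 and left by step down to E5.
Step away and step back to the same note — a neighbor tone (upper neighbor).
The harmony at that moment is C# diminished triad (C#, E, G); B4 is not a chord tone.
It is approached by leap down from E5 and left by step up to C#5.
Leap in, step out — an appoggiatura.

F#5 (beat 3) — neighbor tone; B4 (beat 6) — appoggiatura.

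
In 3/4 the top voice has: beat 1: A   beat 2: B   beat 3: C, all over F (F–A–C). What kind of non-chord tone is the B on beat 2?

Passing tone.

The harmony at that moment is F major triad (F, A, C); B is not a chord tone.
It is approached by step up from A and left by step up to C.
Step in, step out in the same direction — a passing tone.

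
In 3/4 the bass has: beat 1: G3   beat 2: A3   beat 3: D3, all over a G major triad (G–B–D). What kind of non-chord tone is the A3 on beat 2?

Escape tone.

The harmony at that moment is G major triad (G, B, D); A3 is not a chord tone.
It is approached by step up from G3 and left by leap down to D3.
Step in, leap out, on a weak beat — an escape tone.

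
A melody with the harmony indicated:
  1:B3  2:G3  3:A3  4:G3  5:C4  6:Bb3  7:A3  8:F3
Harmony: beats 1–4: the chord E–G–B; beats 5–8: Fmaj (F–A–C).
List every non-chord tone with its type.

A3 (beat 3) — neighbor tone; Bb3 (beat 6) — passing tone.

The harmony at that moment is E minor triad (E, G, B); A3 is not a chord tone.
It is approached by step up from G3 and left by step down to G3.
Step away and step back to the same note — a neighbor tone (upper neighbor).
The harmony at that moment is F major triad (F, A, C); Bb3 is not a chord tone.
It is approached by step down from C4 and left by step down to A3.
Step in, step out in the same direction — a passing tone.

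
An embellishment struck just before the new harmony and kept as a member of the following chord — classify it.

Approach: ahead of the chord change (typically by step), so it is dissonant against the current harmony. Departure: none — the same pitch is restated or held and is a chord tone of the new harmony.
Dissonant first, consonant once the harmony catches up: the note simply arrives early — an anticipation. (The reverse timing, consonant first and dissonant after the change, would be a suspension or retardation.)

Anticipation.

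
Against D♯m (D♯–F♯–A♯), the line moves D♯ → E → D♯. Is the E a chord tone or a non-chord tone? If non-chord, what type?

Non-chord tone — a neighbor tone.

The harmony at that moment is D♯ minor triad (D♯, F♯, A♯); E is not a chord tone.
It is approached by step up from D♯ and left by step down to D♯.
Step away and step back to the same note — a neighbor tone (upper neighbor).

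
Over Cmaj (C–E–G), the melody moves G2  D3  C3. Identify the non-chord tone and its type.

D3 is an appoggiatura.

The harmony at that moment is C major triad (C, E, G); D3 is not a chord tone.
It is approached by leap up from G2 and left by step down to C3.
Leap in, step out — an appoggiatura.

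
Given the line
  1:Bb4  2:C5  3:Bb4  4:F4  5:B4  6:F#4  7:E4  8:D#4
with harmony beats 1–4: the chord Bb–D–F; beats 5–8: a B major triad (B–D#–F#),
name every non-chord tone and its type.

C5 (beat 2) — neighbor tone; E4 (beat 7) — passing tone.

The harmony at that moment is Bb major triad (Bb, D, F); C5 is not a chord tone.
It is approached by step up from Bb4 and left by step down to Bb4.
Step away and step back to the same note — a neighbor tone (upper neighbor).
The harmony at that moment is B major triad (B, D#, F#); E4 is not a chord tone.
It is approached by step down from F#4 and left by step down to D#4.
Step in, step out in the same direction — a passing tone.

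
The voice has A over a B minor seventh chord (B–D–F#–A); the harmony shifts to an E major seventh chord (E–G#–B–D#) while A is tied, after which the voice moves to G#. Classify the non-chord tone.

The harmony at that moment is E major seventh chord (E, G#, B, D#); A is not a chord tone.
It is held over (the same pitch as the preceding A) and left by step down to G#.
Held over from the previous chord and resolving down by step — a suspension.

A is a suspension.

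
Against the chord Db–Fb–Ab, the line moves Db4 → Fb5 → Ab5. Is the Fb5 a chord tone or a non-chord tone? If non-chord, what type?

Chord tone (the third of Db minor triad).

Db minor triad contains Db, Fb, Ab; Fb is the third, so it is a chord tone.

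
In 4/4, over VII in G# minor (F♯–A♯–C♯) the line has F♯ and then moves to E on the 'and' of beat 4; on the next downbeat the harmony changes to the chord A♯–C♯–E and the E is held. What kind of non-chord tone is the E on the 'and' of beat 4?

Anticipation.

The harmony at that moment is F♯ major triad (F♯, A♯, C♯); E is not a chord tone.
It is approached by step down from F♯ and then sustained as the same pitch into the next harmony.
Arriving early and becoming a chord tone when the harmony changes — an anticipation.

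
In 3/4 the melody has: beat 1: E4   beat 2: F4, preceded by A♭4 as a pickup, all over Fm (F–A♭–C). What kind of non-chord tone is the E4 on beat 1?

The harmony at that moment is F minor triad (F, A♭, C); E4 is not a chord tone.
It is approached by leap down from A♭4 and left by step up to F4.
Leap in, step out, metrically accented — an appoggiatura.

Appoggiatura.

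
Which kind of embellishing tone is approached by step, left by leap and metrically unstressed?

Escape tone.

Approach: by step. Departure: by leap. Metric position: weak.
Step in, leap out, from a weak position — an escape tone (échappée). (It is the mirror image of the appoggiatura, which leaps in and steps out on a strong beat.)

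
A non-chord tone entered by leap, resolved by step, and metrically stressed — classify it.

Approach: by leap. Departure: by step. Metric position: strong.
Leap in, step out, in a metrically strong position — an appoggiatura. (It is the mirror image of the escape tone, which steps in and leaps out from a weak position.)

Appoggiatura.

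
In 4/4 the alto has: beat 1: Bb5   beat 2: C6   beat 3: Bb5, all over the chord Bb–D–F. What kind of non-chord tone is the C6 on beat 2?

The harmony at that moment is Bb major triad (Bb, D, F); C6 is not a chord tone.
It is approached by step up from Bb5 and left by step down to Bb5.
Step away and step back to the same note — a neighbor tone (upper neighbor).

Upper neighbor tone.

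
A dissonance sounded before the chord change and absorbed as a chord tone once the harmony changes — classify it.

Approach: ahead of the chord change (typically by step), so it is dissonant against the current harmony. Departure: none — the same pitch is restated or held and is a chord tone of the new harmony.
Dissonant first, consonant once the harmony catches up: the note simply arrives early — an anticipation. (The reverse timing, consonant first and dissonant after the change, would be a suspension or retardation.)

Anticipation.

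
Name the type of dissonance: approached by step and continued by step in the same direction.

Approach: by step. Departure: by step, continuing in the same direction.
Stepwise on both sides with no change of direction means the note fills in the space between two different chord tones — a passing tone. (Had it turned back to its starting note it would be a neighbor tone instead.)

Passing tone.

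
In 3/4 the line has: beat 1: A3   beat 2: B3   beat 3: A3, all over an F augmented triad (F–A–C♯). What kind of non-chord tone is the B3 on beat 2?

Upper neighbor tone.

The harmony at that moment is F augmented triad (F, A, C♯); B3 is not a chord tone.
It is approached by step up from A3 and left by step down to A3.
Step away and step back to the same note — a neighbor tone (upper neighbor).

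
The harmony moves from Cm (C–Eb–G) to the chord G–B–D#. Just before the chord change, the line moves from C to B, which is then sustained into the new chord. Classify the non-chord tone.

The harmony at that moment is C minor triad (C, Eb, G); B is not a chord tone.
It is approached by step down from C and then sustained as the same pitch into the next harmony.
Arriving early and becoming a chord tone when the harmony changes — an anticipation.

B is an anticipation.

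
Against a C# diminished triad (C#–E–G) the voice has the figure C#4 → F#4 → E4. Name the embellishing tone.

F#4 is an appoggiatura.

The harmony at that moment is C# diminished triad (C#, E, G); F#4 is not a chord tone.
It is approached by leap up from C#4 and left by step down to E4.
Leap in, step out — an appoggiatura.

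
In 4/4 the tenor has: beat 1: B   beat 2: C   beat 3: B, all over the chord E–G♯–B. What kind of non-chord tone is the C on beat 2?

Upper neighbor tone.

The harmony at that moment is E major triad (E, G♯, B); C is not a chord tone.
It is approached by step up from B and left by step down to B.
Step away and step back to the same note — a neighbor tone (upper neighbor).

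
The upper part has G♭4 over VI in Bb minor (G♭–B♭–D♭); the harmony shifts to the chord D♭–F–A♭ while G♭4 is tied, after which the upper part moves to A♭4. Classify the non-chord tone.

G♭4 is a retardation.

The harmony at that moment is D♭ major triad (D♭, F, A♭); G♭4 is not a chord tone.
It is held over (the same pitch as the preceding G♭4) and left by step up to A♭4.
Held over from the previous chord and resolving up by step — a retardation.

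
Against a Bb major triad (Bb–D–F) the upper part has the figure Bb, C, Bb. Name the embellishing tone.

The harmony at that moment is Bb major triad (Bb, D, F); C is not a chord tone.
It is approached by step up from Bb and left by step down to Bb.
Step away and step back to the same note — a neighbor tone (upper neighbor).

C is a neighbor tone.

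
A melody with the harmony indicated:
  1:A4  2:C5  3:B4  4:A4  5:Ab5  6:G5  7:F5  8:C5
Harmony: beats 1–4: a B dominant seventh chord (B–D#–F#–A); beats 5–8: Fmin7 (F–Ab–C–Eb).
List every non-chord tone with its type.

The harmony at that moment is B dominant seventh chord (B, D#, F#, A); C5 is not a chord tone.
It is approached by leap up from A4 and left by step down to B4.
Leap in, step out — an appoggiatura.
The harmony at that moment is F minor seventh chord (F, Ab, C, Eb); G5 is not a chord tone.
It is approached by step down from Ab5 and left by step down to F5.
Step in, step out in the same direction — a passing tone.

C5 (beat 2) — appoggiatura; G5 (beat 6) — passing tone.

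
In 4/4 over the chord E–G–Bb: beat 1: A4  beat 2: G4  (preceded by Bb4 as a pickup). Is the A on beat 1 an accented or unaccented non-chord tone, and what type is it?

Accented passing tone.

The harmony at that moment is E diminished triad (E, G, Bb); A4 is not a chord tone.
It is approached by step down from Bb4 and left by step down to G4.
Step in, step out in the same direction — a passing tone.
It falls on the downbeat, so it is accented.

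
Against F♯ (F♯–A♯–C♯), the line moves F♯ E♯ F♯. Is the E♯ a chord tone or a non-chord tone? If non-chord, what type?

The harmony at that moment is F♯ major triad (F♯, A♯, C♯); E♯ is not a chord tone.
It is approached by step down from F♯ and left by step up to F♯.
Step away and step back to the same note — a neighbor tone (lower neighbor).

Non-chord tone — a neighbor tone.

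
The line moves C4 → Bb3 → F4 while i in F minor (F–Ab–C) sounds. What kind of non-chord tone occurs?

Bb3 is an escape tone.

The harmony at that moment is F minor triad (F, Ab, C); Bb3 is not a chord tone.
It is approached by step down from C4 and left by leap up to F4.
Step in, leap out — an escape tone.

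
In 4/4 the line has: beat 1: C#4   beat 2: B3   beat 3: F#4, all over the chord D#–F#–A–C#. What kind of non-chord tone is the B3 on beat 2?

The harmony at that moment is D# half-diminished seventh chord (D#, F#, A, C#); B3 is not a chord tone.
It is approached by step down from C#4 and left by leap up to F#4.
Step in, leap out, on a weak beat — an escape tone.

Escape tone.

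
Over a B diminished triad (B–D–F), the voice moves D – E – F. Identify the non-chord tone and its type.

E is a passing tone.

The harmony at that moment is B diminished triad (B, D, F); E is not a chord tone.
It is approached by step up from D and left by step up to F.
Step in, step out in the same direction — a passing tone.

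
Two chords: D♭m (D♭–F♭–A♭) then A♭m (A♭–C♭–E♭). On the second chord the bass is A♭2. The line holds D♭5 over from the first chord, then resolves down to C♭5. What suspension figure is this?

4–3 suspension.

At the second chord the bass is A♭2. The suspended D♭5 lies a fourth above the bass; after resolving down by step to C♭5, the interval above the bass becomes a third.
Suspension figures are named by those two intervals: 4–3.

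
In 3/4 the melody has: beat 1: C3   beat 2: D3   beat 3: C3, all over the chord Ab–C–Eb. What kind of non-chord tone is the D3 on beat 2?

The harmony at that moment is Ab major triad (Ab, C, Eb); D3 is not a chord tone.
It is approached by step up from C3 and left by step down to C3.
Step away and step back to the same note — a neighbor tone (upper neighbor).

Upper neighbor tone.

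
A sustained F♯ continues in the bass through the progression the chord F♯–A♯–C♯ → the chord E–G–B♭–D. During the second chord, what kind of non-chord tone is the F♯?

The harmony at that moment is E half-diminished seventh chord (E, G, B♭, D); F♯ is not a chord tone.
It is held over (the same pitch as the preceding F♯) and then sustained as the same pitch into the next harmony.
Sustained through a change of harmony — a pedal tone.

Pedal tone (pedal point).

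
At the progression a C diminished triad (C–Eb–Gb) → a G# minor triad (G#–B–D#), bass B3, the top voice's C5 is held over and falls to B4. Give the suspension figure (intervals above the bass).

9–8 suspension.

At the second chord the bass is B3. The suspended C5 lies a ninth above the bass; after resolving down by step to B4, the interval above the bass becomes an octave.
Suspension figures are named by those two intervals: 9–8.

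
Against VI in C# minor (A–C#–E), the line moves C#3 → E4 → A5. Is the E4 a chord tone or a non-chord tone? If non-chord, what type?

A major triad contains A, C#, E; E is the fifth, so it is a chord tone.

Chord tone (the fifth of A major triad).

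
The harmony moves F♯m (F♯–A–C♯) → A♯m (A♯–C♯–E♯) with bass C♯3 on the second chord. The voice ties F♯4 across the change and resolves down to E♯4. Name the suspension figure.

4–3 suspension.

At the second chord the bass is C♯3. The suspended F♯4 lies a fourth above the bass; after resolving down by step to E♯4, the interval above the bass becomes a third.
Suspension figures are named by those two intervals: 4–3.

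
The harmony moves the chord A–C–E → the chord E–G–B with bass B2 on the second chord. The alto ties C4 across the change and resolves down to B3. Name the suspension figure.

At the second chord the bass is B2. The suspended C4 lies a ninth above the bass; after resolving down by step to B3, the interval above the bass becomes an octave.
Suspension figures are named by those two intervals: 9–8.

9–8 suspension.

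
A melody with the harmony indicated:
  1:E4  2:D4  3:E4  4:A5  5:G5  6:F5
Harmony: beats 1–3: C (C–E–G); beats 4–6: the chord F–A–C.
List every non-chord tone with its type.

The harmony at that moment is C major triad (C, E, G); D4 is not a chord tone.
It is approached by step down from E4 and left by step up to E4.
Step away and step back to the same note — a neighbor tone (lower neighbor).
The harmony at that moment is F major triad (F, A, C); G5 is not a chord tone.
It is approached by step down from A5 and left by step down to F5.
Step in, step out in the same direction — a passing tone.

D4 (beat 2) — neighbor tone; G5 (beat 5) — passing tone.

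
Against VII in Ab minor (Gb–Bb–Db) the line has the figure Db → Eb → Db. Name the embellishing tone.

Eb is a neighbor tone.

The harmony at that moment is Gb major triad (Gb, Bb, Db); Eb is not a chord tone.
It is approached by step up from Db and left by step down to Db.
Step away and step back to the same note — a neighbor tone (upper neighbor).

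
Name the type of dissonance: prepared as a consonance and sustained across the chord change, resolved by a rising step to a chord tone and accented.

Retardation.

Approach: by preparation — the pitch is first a chord tone, then held (tied or repeated) while the harmony changes under it. Departure: up by step. Metric position: strong.
A prepared dissonance that resolves upward by step — a retardation. (The same figure resolving downward would be a suspension.)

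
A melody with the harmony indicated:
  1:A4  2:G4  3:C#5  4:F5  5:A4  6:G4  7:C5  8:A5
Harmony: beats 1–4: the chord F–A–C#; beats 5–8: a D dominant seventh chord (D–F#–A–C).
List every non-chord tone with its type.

G4 (beat 2) — escape tone; G4 (beat 6) — escape tone.

The harmony at that moment is F augmented triad (F, A, C#); G4 is not a chord tone.
It is approached by step down from A4 and left by leap up to C#5.
Step in, leap out — an escape tone.
The harmony at that moment is D dominant seventh chord (D, F#, A, C); G4 is not a chord tone.
It is approached by step down from A4 and left by leap up to C5.
Step in, leap out — an escape tone.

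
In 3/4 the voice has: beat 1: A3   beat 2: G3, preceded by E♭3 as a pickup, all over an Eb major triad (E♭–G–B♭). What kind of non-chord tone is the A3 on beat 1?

Appoggiatura.

The harmony at that moment is E♭ major triad (E♭, G, B♭); A3 is not a chord tone.
It is approached by leap up from E♭3 and left by step down to G3.
Leap in, step out, metrically accented — an appoggiatura.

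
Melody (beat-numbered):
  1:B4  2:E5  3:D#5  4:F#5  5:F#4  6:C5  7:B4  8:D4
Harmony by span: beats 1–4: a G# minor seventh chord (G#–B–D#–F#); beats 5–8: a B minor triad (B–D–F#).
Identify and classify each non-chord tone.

E5 (beat 2) — appoggiatura; C5 (beat 6) — appoggiatura.

The harmony at that moment is G# minor seventh chord (G#, B, D#, F#); E5 is not a chord tone.
It is approached by leap up from B4 and left by step down to D#5.
Leap in, step out — an appoggiatura.
The harmony at that moment is B minor triad (B, D, F#); C5 is not a chord tone.
It is approached by leap up from F#4 and left by step down to B4.
Leap in, step out — an appoggiatura.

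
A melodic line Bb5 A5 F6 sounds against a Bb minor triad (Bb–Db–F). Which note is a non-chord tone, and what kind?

The harmony at that moment is Bb minor triad (Bb, Db, F); A5 is not a chord tone.
It is approached by step down from Bb5 and left by leap up to F6.
Step in, leap out — an escape tone.

A5 is an escape tone.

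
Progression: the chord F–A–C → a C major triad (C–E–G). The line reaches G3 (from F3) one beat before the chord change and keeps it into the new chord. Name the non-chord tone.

G3 is an anticipation.

The harmony at that moment is F major triad (F, A, C); G3 is not a chord tone.
It is approached by step up from F3 and then sustained as the same pitch into the next harmony.
Arriving early and becoming a chord tone when the harmony changes — an anticipation.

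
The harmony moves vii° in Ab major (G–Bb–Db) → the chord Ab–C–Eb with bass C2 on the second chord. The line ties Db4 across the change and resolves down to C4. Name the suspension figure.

9–8 suspension.

At the second chord the bass is C2. The suspended Db4 lies a ninth above the bass; after resolving down by step to C4, the interval above the bass becomes an octave.
Suspension figures are named by those two intervals: 9–8.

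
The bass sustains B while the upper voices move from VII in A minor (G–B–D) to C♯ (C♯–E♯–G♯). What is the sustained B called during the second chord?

The harmony at that moment is C♯ major triad (C♯, E♯, G♯); B is not a chord tone.
It is held over (the same pitch as the preceding B) and then sustained as the same pitch into the next harmony.
Sustained through a change of harmony — a pedal tone.

Pedal tone (pedal point).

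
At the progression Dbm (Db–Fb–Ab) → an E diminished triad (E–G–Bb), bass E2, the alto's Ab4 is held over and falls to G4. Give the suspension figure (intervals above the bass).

4–3 suspension.

At the second chord the bass is E2. The suspended Ab4 lies a fourth above the bass; after resolving down by step to G4, the interval above the bass becomes a third.
Suspension figures are named by those two intervals: 4–3.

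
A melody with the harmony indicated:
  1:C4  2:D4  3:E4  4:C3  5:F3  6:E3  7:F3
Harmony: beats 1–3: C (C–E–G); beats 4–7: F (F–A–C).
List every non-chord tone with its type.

D4 (beat 2) — passing tone; E3 (beat 6) — neighbor tone.

The harmony at that moment is C major triad (C, E, G); D4 is not a chord tone.
It is approached by step up from C4 and left by step up to E4.
Step in, step out in the same direction — a passing tone.
The harmony at that moment is F major triad (F, A, C); E3 is not a chord tone.
It is approached by step down from F3 and left by step up to F3.
Step away and step back to the same note — a neighbor tone (lower neighbor).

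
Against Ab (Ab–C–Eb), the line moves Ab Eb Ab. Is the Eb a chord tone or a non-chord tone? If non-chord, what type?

Ab major triad contains Ab, C, Eb; Eb is the fifth, so it is a chord tone.

Chord tone (the fifth of Ab major triad).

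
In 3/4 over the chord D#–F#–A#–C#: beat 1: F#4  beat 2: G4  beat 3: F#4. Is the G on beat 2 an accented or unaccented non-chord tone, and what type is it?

The harmony at that moment is D# minor seventh chord (D#, F#, A#, C#); G4 is not a chord tone.
It is approached by step up from F#4 and left by step down to F#4.
Step away and step back to the same note — a neighbor tone (upper neighbor).
It falls on a weak beat, so it is unaccented.

Unaccented neighbor tone.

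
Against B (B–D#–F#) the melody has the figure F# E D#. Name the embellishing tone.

The harmony at that moment is B major triad (B, D#, F#); E is not a chord tone.
It is approached by step down from F# and left by step down to D#.
Step in, step out in the same direction — a passing tone.

E is a passing tone.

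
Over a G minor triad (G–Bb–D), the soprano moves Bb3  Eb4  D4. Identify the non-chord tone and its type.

Eb4 is an appoggiatura.

The harmony at that moment is G minor triad (G, Bb, D); Eb4 is not a chord tone.
It is approached by leap up from Bb3 and left by step down to D4.
Leap in, step out — an appoggiatura.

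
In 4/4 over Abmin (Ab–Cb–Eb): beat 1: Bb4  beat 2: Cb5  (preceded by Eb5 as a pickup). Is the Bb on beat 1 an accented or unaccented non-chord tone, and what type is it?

The harmony at that moment is Ab minor triad (Ab, Cb, Eb); Bb4 is not a chord tone.
It is approached by leap down from Eb5 and left by step up to Cb5.
Leap in, step out — an appoggiatura.
It falls on the downbeat, so it is accented.

Accented appoggiatura.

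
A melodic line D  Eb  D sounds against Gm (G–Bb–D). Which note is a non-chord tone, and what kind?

Eb is a neighbor tone.

The harmony at that moment is G minor triad (G, Bb, D); Eb is not a chord tone.
It is approached by step up from D and left by step down to D.
Step away and step back to the same note — a neighbor tone (upper neighbor).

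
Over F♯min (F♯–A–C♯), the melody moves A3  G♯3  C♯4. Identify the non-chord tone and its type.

The harmony at that moment is F♯ minor triad (F♯, A, C♯); G♯3 is not a chord tone.
It is approached by step down from A3 and left by leap up to C♯4.
Step in, leap out — an escape tone.

G♯3 is an escape tone.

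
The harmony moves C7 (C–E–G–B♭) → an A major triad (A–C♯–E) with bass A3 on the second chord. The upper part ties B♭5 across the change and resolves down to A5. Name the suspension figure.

At the second chord the bass is A3. The suspended B♭5 lies a ninth above the bass; after resolving down by step to A5, the interval above the bass becomes an octave.
Suspension figures are named by those two intervals: 9–8.

9–8 suspension.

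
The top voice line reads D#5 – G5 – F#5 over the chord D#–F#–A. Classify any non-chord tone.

The harmony at that moment is D# diminished triad (D#, F#, A); G5 is not a chord tone.
It is approached by leap up from D#5 and left by step down to F#5.
Leap in, step out — an appoggiatura.

G5 is an appoggiatura.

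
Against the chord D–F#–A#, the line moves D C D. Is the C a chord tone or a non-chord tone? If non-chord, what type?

Non-chord tone — a neighbor tone.

The harmony at that moment is D augmented triad (D, F#, A#); C is not a chord tone.
It is approached by step down from D and left by step up to D.
Step away and step back to the same note — a neighbor tone (lower neighbor).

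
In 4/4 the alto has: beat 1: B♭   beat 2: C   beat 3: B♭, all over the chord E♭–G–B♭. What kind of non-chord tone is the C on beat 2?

The harmony at that moment is E♭ major triad (E♭, G, B♭); C is not a chord tone.
It is approached by step up from B♭ and left by step down to B♭.
Step away and step back to the same note — a neighbor tone (upper neighbor).

Upper neighbor tone.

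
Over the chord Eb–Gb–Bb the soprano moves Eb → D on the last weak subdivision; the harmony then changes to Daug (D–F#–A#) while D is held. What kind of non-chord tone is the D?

The harmony at that moment is Eb minor triad (Eb, Gb, Bb); D is not a chord tone.
It is approached by step down from Eb and then sustained as the same pitch into the next harmony.
Arriving early and becoming a chord tone when the harmony changes — an anticipation.

D is an anticipation.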